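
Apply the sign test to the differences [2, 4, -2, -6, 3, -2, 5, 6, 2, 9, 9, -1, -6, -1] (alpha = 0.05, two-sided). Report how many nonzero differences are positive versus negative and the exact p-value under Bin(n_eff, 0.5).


Step 1: Discard zero differences. Original n = 14; n_eff = number of nonzero differences = 14.
Nonzero differences (with sign): +2, +4, -2, -6, +3, -2, +5, +6, +2, +9, +9, -1, -6, -1
Step 2: Count signs: positive = 8, negative = 6.
Step 3: Under H0: P(positive) = 0.5, so the number of positives S ~ Bin(14, 0.5).
Step 4: Two-sided exact p-value = sum of Bin(14,0.5) probabilities at or below the observed probability = 0.790527.
Step 5: alpha = 0.05. fail to reject H0.

n_eff = 14, pos = 8, neg = 6, p = 0.790527, fail to reject H0.


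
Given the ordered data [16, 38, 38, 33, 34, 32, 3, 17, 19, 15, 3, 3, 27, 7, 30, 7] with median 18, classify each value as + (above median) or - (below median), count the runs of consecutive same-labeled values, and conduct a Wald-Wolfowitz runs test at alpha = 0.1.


Step 1: Compute median = 18; label A = above, B = below.
Labels in order: BAAAAABBABBBABAB  (n_A = 8, n_B = 8)
Step 2: Count runs R = 9.
Step 3: Under H0 (random ordering), E[R] = 2*n_A*n_B/(n_A+n_B) + 1 = 2*8*8/16 + 1 = 9.0000.
        Var[R] = 2*n_A*n_B*(2*n_A*n_B - n_A - n_B) / ((n_A+n_B)^2 * (n_A+n_B-1)) = 14336/3840 = 3.7333.
        SD[R] = 1.9322.
Step 4: R = E[R], so z = 0 with no continuity correction.
Step 5: Two-sided p-value via normal approximation = 2*(1 - Phi(|z|)) = 1.000000.
Step 6: alpha = 0.1. fail to reject H0.

R = 9, z = 0.0000, p = 1.000000, fail to reject H0.


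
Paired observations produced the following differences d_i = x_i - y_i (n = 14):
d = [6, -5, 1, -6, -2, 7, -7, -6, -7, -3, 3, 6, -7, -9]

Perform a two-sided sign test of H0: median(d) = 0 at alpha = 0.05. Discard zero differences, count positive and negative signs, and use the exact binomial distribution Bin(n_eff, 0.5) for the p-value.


Step 1: Discard zero differences. Original n = 14; n_eff = number of nonzero differences = 14.
Nonzero differences (with sign): +6, -5, +1, -6, -2, +7, -7, -6, -7, -3, +3, +6, -7, -9
Step 2: Count signs: positive = 5, negative = 9.
Step 3: Under H0: P(positive) = 0.5, so the number of positives S ~ Bin(14, 0.5).
Step 4: Two-sided exact p-value = sum of Bin(14,0.5) probabilities at or below the observed probability = 0.423950.
Step 5: alpha = 0.05. fail to reject H0.

n_eff = 14, pos = 5, neg = 9, p = 0.423950, fail to reject H0.


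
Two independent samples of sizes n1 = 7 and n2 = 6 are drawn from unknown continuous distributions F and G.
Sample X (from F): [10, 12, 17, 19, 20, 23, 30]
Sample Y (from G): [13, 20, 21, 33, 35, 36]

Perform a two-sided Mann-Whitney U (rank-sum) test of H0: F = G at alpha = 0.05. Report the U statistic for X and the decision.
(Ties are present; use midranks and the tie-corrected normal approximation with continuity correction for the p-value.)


Step 1: Combine and sort all 13 observations; assign midranks.
sorted (value, group): (10,X), (12,X), (13,Y), (17,X), (19,X), (20,X), (20,Y), (21,Y), (23,X), (30,X), (33,Y), (35,Y), (36,Y)
ranks: 10->1, 12->2, 13->3, 17->4, 19->5, 20->6.5, 20->6.5, 21->8, 23->9, 30->10, 33->11, 35->12, 36->13
Step 2: Rank sum for X: R1 = 1 + 2 + 4 + 5 + 6.5 + 9 + 10 = 37.5.
Step 3: U_X = R1 - n1(n1+1)/2 = 37.5 - 7*8/2 = 37.5 - 28 = 9.5.
       U_Y = n1*n2 - U_X = 42 - 9.5 = 32.5.
Step 4: Ties are present, so use the tie-corrected normal approximation (with continuity correction) for the p-value.
Step 5: p-value = 0.115582; compare to alpha = 0.05. fail to reject H0.

U_X = 9.5, p = 0.115582, fail to reject H0 at alpha = 0.05.


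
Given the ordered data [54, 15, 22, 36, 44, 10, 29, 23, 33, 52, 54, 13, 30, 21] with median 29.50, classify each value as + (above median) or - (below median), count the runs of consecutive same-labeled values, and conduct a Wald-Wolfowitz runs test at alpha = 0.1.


Step 1: Compute median = 29.50; label A = above, B = below.
Labels in order: ABBAABBBAAABAB  (n_A = 7, n_B = 7)
Step 2: Count runs R = 8.
Step 3: Under H0 (random ordering), E[R] = 2*n_A*n_B/(n_A+n_B) + 1 = 2*7*7/14 + 1 = 8.0000.
        Var[R] = 2*n_A*n_B*(2*n_A*n_B - n_A - n_B) / ((n_A+n_B)^2 * (n_A+n_B-1)) = 8232/2548 = 3.2308.
        SD[R] = 1.7974.
Step 4: R = E[R], so z = 0 with no continuity correction.
Step 5: Two-sided p-value via normal approximation = 2*(1 - Phi(|z|)) = 1.000000.
Step 6: alpha = 0.1. fail to reject H0.

R = 8, z = 0.0000, p = 1.000000, fail to reject H0.


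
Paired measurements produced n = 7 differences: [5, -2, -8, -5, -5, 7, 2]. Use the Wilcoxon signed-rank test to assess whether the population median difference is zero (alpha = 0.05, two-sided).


Step 1: Drop any zero differences (none here) and take |d_i|.
|d| = [5, 2, 8, 5, 5, 7, 2]
Step 2: Midrank |d_i| (ties get averaged ranks).
ranks: |5|->4, |2|->1.5, |8|->7, |5|->4, |5|->4, |7|->6, |2|->1.5
Step 3: Attach original signs; sum ranks with positive sign and with negative sign.
W+ = 4 + 6 + 1.5 = 11.5
W- = 1.5 + 7 + 4 + 4 = 16.5
(Check: W+ + W- = 28 should equal n(n+1)/2 = 28.)
Step 4: Test statistic W = min(W+, W-) = 11.5.
Step 5: Ties in |d|, so use the tie-corrected normal approximation.
        E[W] = n(n+1)/4 = 7*8/4 = 14.
        Tie groups: |d|=2 (t=2), |d|=5 (t=3); sum(t^3 - t) = 30.
        Var[W] = n(n+1)(2n+1)/24 - sum(t^3-t)/48 = 840/24 - 30/48 = 34.375.
        z = (W - E[W]) / sqrt(Var[W]) = (11.5 - 14) / 5.8630 = -0.4264.
        Two-sided p = 2*Phi(z) = 0.669815.
Step 6: alpha = 0.05. fail to reject H0.

W+ = 11.5, W- = 16.5, W = min = 11.5, p = 0.669815, fail to reject H0.


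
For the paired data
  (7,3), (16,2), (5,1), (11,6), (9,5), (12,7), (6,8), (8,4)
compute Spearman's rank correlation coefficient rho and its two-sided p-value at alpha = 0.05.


Step 1: Rank x and y separately (midranks; no ties here).
rank(x): 7->3, 16->8, 5->1, 11->6, 9->5, 12->7, 6->2, 8->4
rank(y): 3->3, 2->2, 1->1, 6->6, 5->5, 7->7, 8->8, 4->4
Step 2: d_i = R_x(i) - R_y(i); compute d_i^2.
  (3-3)^2=0, (8-2)^2=36, (1-1)^2=0, (6-6)^2=0, (5-5)^2=0, (7-7)^2=0, (2-8)^2=36, (4-4)^2=0
sum(d^2) = 72.
Step 3: rho = 1 - 6*72 / (8*(8^2 - 1)) = 1 - 432/504 = 0.142857.
Step 4: Under H0, t = rho * sqrt((n-2)/(1-rho^2)) = 0.3536 ~ t(6).
Step 5: Two-sided p-value from the t-distribution with 6 df = 0.735765.
Step 6: alpha = 0.05. fail to reject H0.

rho = 0.1429, p = 0.735765, fail to reject H0 at alpha = 0.05.


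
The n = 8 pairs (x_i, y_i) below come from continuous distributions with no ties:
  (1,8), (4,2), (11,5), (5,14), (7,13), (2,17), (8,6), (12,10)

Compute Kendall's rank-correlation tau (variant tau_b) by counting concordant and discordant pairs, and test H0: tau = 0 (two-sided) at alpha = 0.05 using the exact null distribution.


Step 1: Enumerate the 28 unordered pairs (i,j) with i<j and classify each by sign(x_j-x_i) * sign(y_j-y_i).
  (1,2):dx=+3,dy=-6->D; (1,3):dx=+10,dy=-3->D; (1,4):dx=+4,dy=+6->C; (1,5):dx=+6,dy=+5->C
  (1,6):dx=+1,dy=+9->C; (1,7):dx=+7,dy=-2->D; (1,8):dx=+11,dy=+2->C; (2,3):dx=+7,dy=+3->C
  (2,4):dx=+1,dy=+12->C; (2,5):dx=+3,dy=+11->C; (2,6):dx=-2,dy=+15->D; (2,7):dx=+4,dy=+4->C
  (2,8):dx=+8,dy=+8->C; (3,4):dx=-6,dy=+9->D; (3,5):dx=-4,dy=+8->D; (3,6):dx=-9,dy=+12->D
  (3,7):dx=-3,dy=+1->D; (3,8):dx=+1,dy=+5->C; (4,5):dx=+2,dy=-1->D; (4,6):dx=-3,dy=+3->D
  (4,7):dx=+3,dy=-8->D; (4,8):dx=+7,dy=-4->D; (5,6):dx=-5,dy=+4->D; (5,7):dx=+1,dy=-7->D
  (5,8):dx=+5,dy=-3->D; (6,7):dx=+6,dy=-11->D; (6,8):dx=+10,dy=-7->D; (7,8):dx=+4,dy=+4->C
Step 2: C = 11, D = 17, total pairs = 28.
Step 3: tau = (C - D)/(n(n-1)/2) = (11 - 17)/28 = -0.214286.
Step 4: Exact two-sided p-value (enumerate n! = 40320 permutations of y under H0): p = 0.548413.
Step 5: alpha = 0.05. fail to reject H0.

tau_b = -0.2143 (C=11, D=17), p = 0.548413, fail to reject H0.


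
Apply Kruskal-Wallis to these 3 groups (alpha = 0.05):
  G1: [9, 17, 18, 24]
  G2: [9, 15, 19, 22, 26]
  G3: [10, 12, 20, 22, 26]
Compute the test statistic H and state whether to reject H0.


Step 1: Combine all N = 14 observations and assign midranks.
sorted (value, group, rank): (9,G1,1.5), (9,G2,1.5), (10,G3,3), (12,G3,4), (15,G2,5), (17,G1,6), (18,G1,7), (19,G2,8), (20,G3,9), (22,G2,10.5), (22,G3,10.5), (24,G1,12), (26,G2,13.5), (26,G3,13.5)
Step 2: Sum ranks within each group.
R_1 = 26.5 (n_1 = 4)
R_2 = 38.5 (n_2 = 5)
R_3 = 40 (n_3 = 5)
Step 3: H = 12/(N(N+1)) * sum(R_i^2/n_i) - 3(N+1)
     = 12/(14*15) * (26.5^2/4 + 38.5^2/5 + 40^2/5) - 3*15
     = 0.057143 * 792.013 - 45
     = 0.257857.
Step 4: Ties present; correction factor C = 1 - 18/(14^3 - 14) = 0.993407. Corrected H = 0.257857 / 0.993407 = 0.259569.
Step 5: Under H0, H ~ chi^2(2); p-value = 0.878285.
Step 6: alpha = 0.05. fail to reject H0.

H = 0.2596, df = 2, p = 0.878285, fail to reject H0.


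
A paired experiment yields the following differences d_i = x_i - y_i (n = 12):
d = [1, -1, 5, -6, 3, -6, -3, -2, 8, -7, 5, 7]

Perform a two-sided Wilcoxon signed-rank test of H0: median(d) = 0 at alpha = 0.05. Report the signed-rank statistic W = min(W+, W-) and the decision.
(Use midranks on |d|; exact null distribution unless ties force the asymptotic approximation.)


Step 1: Drop any zero differences (none here) and take |d_i|.
|d| = [1, 1, 5, 6, 3, 6, 3, 2, 8, 7, 5, 7]
Step 2: Midrank |d_i| (ties get averaged ranks).
ranks: |1|->1.5, |1|->1.5, |5|->6.5, |6|->8.5, |3|->4.5, |6|->8.5, |3|->4.5, |2|->3, |8|->12, |7|->10.5, |5|->6.5, |7|->10.5
Step 3: Attach original signs; sum ranks with positive sign and with negative sign.
W+ = 1.5 + 6.5 + 4.5 + 12 + 6.5 + 10.5 = 41.5
W- = 1.5 + 8.5 + 8.5 + 4.5 + 3 + 10.5 = 36.5
(Check: W+ + W- = 78 should equal n(n+1)/2 = 78.)
Step 4: Test statistic W = min(W+, W-) = 36.5.
Step 5: Ties in |d|, so use the tie-corrected normal approximation.
        E[W] = n(n+1)/4 = 12*13/4 = 39.
        Tie groups: |d|=1 (t=2), |d|=3 (t=2), |d|=5 (t=2), |d|=6 (t=2), |d|=7 (t=2); sum(t^3 - t) = 30.
        Var[W] = n(n+1)(2n+1)/24 - sum(t^3-t)/48 = 3900/24 - 30/48 = 161.875.
        z = (W - E[W]) / sqrt(Var[W]) = (36.5 - 39) / 12.7230 = -0.1965.
        Two-sided p = 2*Phi(z) = 0.844223.
Step 6: alpha = 0.05. fail to reject H0.

W+ = 41.5, W- = 36.5, W = min = 36.5, p = 0.844223, fail to reject H0.


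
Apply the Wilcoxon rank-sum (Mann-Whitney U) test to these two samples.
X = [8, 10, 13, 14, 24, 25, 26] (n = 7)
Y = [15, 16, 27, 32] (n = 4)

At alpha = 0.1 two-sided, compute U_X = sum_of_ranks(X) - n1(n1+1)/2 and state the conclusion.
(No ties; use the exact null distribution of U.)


Step 1: Combine and sort all 11 observations; assign midranks.
sorted (value, group): (8,X), (10,X), (13,X), (14,X), (15,Y), (16,Y), (24,X), (25,X), (26,X), (27,Y), (32,Y)
ranks: 8->1, 10->2, 13->3, 14->4, 15->5, 16->6, 24->7, 25->8, 26->9, 27->10, 32->11
Step 2: Rank sum for X: R1 = 1 + 2 + 3 + 4 + 7 + 8 + 9 = 34.
Step 3: U_X = R1 - n1(n1+1)/2 = 34 - 7*8/2 = 34 - 28 = 6.
       U_Y = n1*n2 - U_X = 28 - 6 = 22.
Step 4: No ties, so the exact null distribution of U (based on enumerating the C(11,7) = 330 equally likely rank assignments) gives the two-sided p-value.
Step 5: p-value = 0.163636; compare to alpha = 0.1. fail to reject H0.

U_X = 6, p = 0.163636, fail to reject H0 at alpha = 0.1.


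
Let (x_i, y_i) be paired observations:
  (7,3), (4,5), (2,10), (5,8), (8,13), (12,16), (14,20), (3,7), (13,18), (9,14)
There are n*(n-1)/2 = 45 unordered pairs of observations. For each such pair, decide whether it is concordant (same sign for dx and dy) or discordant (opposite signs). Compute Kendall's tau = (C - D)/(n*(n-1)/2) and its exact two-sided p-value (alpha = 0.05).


Step 1: Enumerate the 45 unordered pairs (i,j) with i<j and classify each by sign(x_j-x_i) * sign(y_j-y_i).
  (1,2):dx=-3,dy=+2->D; (1,3):dx=-5,dy=+7->D; (1,4):dx=-2,dy=+5->D; (1,5):dx=+1,dy=+10->C
  (1,6):dx=+5,dy=+13->C; (1,7):dx=+7,dy=+17->C; (1,8):dx=-4,dy=+4->D; (1,9):dx=+6,dy=+15->C
  (1,10):dx=+2,dy=+11->C; (2,3):dx=-2,dy=+5->D; (2,4):dx=+1,dy=+3->C; (2,5):dx=+4,dy=+8->C
  (2,6):dx=+8,dy=+11->C; (2,7):dx=+10,dy=+15->C; (2,8):dx=-1,dy=+2->D; (2,9):dx=+9,dy=+13->C
  (2,10):dx=+5,dy=+9->C; (3,4):dx=+3,dy=-2->D; (3,5):dx=+6,dy=+3->C; (3,6):dx=+10,dy=+6->C
  (3,7):dx=+12,dy=+10->C; (3,8):dx=+1,dy=-3->D; (3,9):dx=+11,dy=+8->C; (3,10):dx=+7,dy=+4->C
  (4,5):dx=+3,dy=+5->C; (4,6):dx=+7,dy=+8->C; (4,7):dx=+9,dy=+12->C; (4,8):dx=-2,dy=-1->C
  (4,9):dx=+8,dy=+10->C; (4,10):dx=+4,dy=+6->C; (5,6):dx=+4,dy=+3->C; (5,7):dx=+6,dy=+7->C
  (5,8):dx=-5,dy=-6->C; (5,9):dx=+5,dy=+5->C; (5,10):dx=+1,dy=+1->C; (6,7):dx=+2,dy=+4->C
  (6,8):dx=-9,dy=-9->C; (6,9):dx=+1,dy=+2->C; (6,10):dx=-3,dy=-2->C; (7,8):dx=-11,dy=-13->C
  (7,9):dx=-1,dy=-2->C; (7,10):dx=-5,dy=-6->C; (8,9):dx=+10,dy=+11->C; (8,10):dx=+6,dy=+7->C
  (9,10):dx=-4,dy=-4->C
Step 2: C = 37, D = 8, total pairs = 45.
Step 3: tau = (C - D)/(n(n-1)/2) = (37 - 8)/45 = 0.644444.
Step 4: Exact two-sided p-value (enumerate n! = 3628800 permutations of y under H0): p = 0.009148.
Step 5: alpha = 0.05. reject H0.

tau_b = 0.6444 (C=37, D=8), p = 0.009148, reject H0.


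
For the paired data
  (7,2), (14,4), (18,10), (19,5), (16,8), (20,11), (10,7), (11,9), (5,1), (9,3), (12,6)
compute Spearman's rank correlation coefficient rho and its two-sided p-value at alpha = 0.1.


Step 1: Rank x and y separately (midranks; no ties here).
rank(x): 7->2, 14->7, 18->9, 19->10, 16->8, 20->11, 10->4, 11->5, 5->1, 9->3, 12->6
rank(y): 2->2, 4->4, 10->10, 5->5, 8->8, 11->11, 7->7, 9->9, 1->1, 3->3, 6->6
Step 2: d_i = R_x(i) - R_y(i); compute d_i^2.
  (2-2)^2=0, (7-4)^2=9, (9-10)^2=1, (10-5)^2=25, (8-8)^2=0, (11-11)^2=0, (4-7)^2=9, (5-9)^2=16, (1-1)^2=0, (3-3)^2=0, (6-6)^2=0
sum(d^2) = 60.
Step 3: rho = 1 - 6*60 / (11*(11^2 - 1)) = 1 - 360/1320 = 0.727273.
Step 4: Under H0, t = rho * sqrt((n-2)/(1-rho^2)) = 3.1789 ~ t(9).
Step 5: Two-sided p-value from the t-distribution with 9 df = 0.011205.
Step 6: alpha = 0.1. reject H0.

rho = 0.7273, p = 0.011205, reject H0 at alpha = 0.1.


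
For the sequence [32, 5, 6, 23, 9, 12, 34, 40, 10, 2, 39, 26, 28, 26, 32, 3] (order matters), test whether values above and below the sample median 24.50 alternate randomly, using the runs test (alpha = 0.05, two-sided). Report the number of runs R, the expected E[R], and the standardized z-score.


Step 1: Compute median = 24.50; label A = above, B = below.
Labels in order: ABBBBBAABBAAAAAB  (n_A = 8, n_B = 8)
Step 2: Count runs R = 6.
Step 3: Under H0 (random ordering), E[R] = 2*n_A*n_B/(n_A+n_B) + 1 = 2*8*8/16 + 1 = 9.0000.
        Var[R] = 2*n_A*n_B*(2*n_A*n_B - n_A - n_B) / ((n_A+n_B)^2 * (n_A+n_B-1)) = 14336/3840 = 3.7333.
        SD[R] = 1.9322.
Step 4: Continuity-corrected z = (R + 0.5 - E[R]) / SD[R] = (6 + 0.5 - 9.0000) / 1.9322 = -1.2939.
Step 5: Two-sided p-value via normal approximation = 2*(1 - Phi(|z|)) = 0.195709.
Step 6: alpha = 0.05. fail to reject H0.

R = 6, z = -1.2939, p = 0.195709, fail to reject H0.


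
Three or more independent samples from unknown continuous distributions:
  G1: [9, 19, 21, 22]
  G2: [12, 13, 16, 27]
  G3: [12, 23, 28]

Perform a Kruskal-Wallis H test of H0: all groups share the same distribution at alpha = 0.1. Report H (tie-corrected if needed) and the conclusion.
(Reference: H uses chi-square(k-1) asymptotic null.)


Step 1: Combine all N = 11 observations and assign midranks.
sorted (value, group, rank): (9,G1,1), (12,G2,2.5), (12,G3,2.5), (13,G2,4), (16,G2,5), (19,G1,6), (21,G1,7), (22,G1,8), (23,G3,9), (27,G2,10), (28,G3,11)
Step 2: Sum ranks within each group.
R_1 = 22 (n_1 = 4)
R_2 = 21.5 (n_2 = 4)
R_3 = 22.5 (n_3 = 3)
Step 3: H = 12/(N(N+1)) * sum(R_i^2/n_i) - 3(N+1)
     = 12/(11*12) * (22^2/4 + 21.5^2/4 + 22.5^2/3) - 3*12
     = 0.090909 * 405.312 - 36
     = 0.846591.
Step 4: Ties present; correction factor C = 1 - 6/(11^3 - 11) = 0.995455. Corrected H = 0.846591 / 0.995455 = 0.850457.
Step 5: Under H0, H ~ chi^2(2); p-value = 0.653621.
Step 6: alpha = 0.1. fail to reject H0.

H = 0.8505, df = 2, p = 0.653621, fail to reject H0.


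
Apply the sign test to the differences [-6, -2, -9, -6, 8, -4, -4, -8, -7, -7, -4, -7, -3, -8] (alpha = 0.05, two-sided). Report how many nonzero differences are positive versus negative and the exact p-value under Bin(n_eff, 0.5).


Step 1: Discard zero differences. Original n = 14; n_eff = number of nonzero differences = 14.
Nonzero differences (with sign): -6, -2, -9, -6, +8, -4, -4, -8, -7, -7, -4, -7, -3, -8
Step 2: Count signs: positive = 1, negative = 13.
Step 3: Under H0: P(positive) = 0.5, so the number of positives S ~ Bin(14, 0.5).
Step 4: Two-sided exact p-value = sum of Bin(14,0.5) probabilities at or below the observed probability = 0.001831.
Step 5: alpha = 0.05. reject H0.

n_eff = 14, pos = 1, neg = 13, p = 0.001831, reject H0.


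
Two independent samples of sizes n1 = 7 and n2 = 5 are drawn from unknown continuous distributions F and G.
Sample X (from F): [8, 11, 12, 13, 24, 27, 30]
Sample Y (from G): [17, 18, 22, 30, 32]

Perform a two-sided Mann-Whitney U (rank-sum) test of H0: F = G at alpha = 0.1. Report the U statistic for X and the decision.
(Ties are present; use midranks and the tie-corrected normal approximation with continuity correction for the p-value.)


Step 1: Combine and sort all 12 observations; assign midranks.
sorted (value, group): (8,X), (11,X), (12,X), (13,X), (17,Y), (18,Y), (22,Y), (24,X), (27,X), (30,X), (30,Y), (32,Y)
ranks: 8->1, 11->2, 12->3, 13->4, 17->5, 18->6, 22->7, 24->8, 27->9, 30->10.5, 30->10.5, 32->12
Step 2: Rank sum for X: R1 = 1 + 2 + 3 + 4 + 8 + 9 + 10.5 = 37.5.
Step 3: U_X = R1 - n1(n1+1)/2 = 37.5 - 7*8/2 = 37.5 - 28 = 9.5.
       U_Y = n1*n2 - U_X = 35 - 9.5 = 25.5.
Step 4: Ties are present, so use the tie-corrected normal approximation (with continuity correction) for the p-value.
Step 5: p-value = 0.222415; compare to alpha = 0.1. fail to reject H0.

U_X = 9.5, p = 0.222415, fail to reject H0 at alpha = 0.1.


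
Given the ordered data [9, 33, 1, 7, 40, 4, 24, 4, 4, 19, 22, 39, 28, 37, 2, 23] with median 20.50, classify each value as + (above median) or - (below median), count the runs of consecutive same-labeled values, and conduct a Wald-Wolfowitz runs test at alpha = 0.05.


Step 1: Compute median = 20.50; label A = above, B = below.
Labels in order: BABBABABBBAAAABA  (n_A = 8, n_B = 8)
Step 2: Count runs R = 10.
Step 3: Under H0 (random ordering), E[R] = 2*n_A*n_B/(n_A+n_B) + 1 = 2*8*8/16 + 1 = 9.0000.
        Var[R] = 2*n_A*n_B*(2*n_A*n_B - n_A - n_B) / ((n_A+n_B)^2 * (n_A+n_B-1)) = 14336/3840 = 3.7333.
        SD[R] = 1.9322.
Step 4: Continuity-corrected z = (R - 0.5 - E[R]) / SD[R] = (10 - 0.5 - 9.0000) / 1.9322 = 0.2588.
Step 5: Two-sided p-value via normal approximation = 2*(1 - Phi(|z|)) = 0.795809.
Step 6: alpha = 0.05. fail to reject H0.

R = 10, z = 0.2588, p = 0.795809, fail to reject H0.


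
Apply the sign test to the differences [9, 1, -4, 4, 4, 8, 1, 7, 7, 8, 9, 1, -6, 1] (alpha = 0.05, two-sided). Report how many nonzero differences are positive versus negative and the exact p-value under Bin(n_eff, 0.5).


Step 1: Discard zero differences. Original n = 14; n_eff = number of nonzero differences = 14.
Nonzero differences (with sign): +9, +1, -4, +4, +4, +8, +1, +7, +7, +8, +9, +1, -6, +1
Step 2: Count signs: positive = 12, negative = 2.
Step 3: Under H0: P(positive) = 0.5, so the number of positives S ~ Bin(14, 0.5).
Step 4: Two-sided exact p-value = sum of Bin(14,0.5) probabilities at or below the observed probability = 0.012939.
Step 5: alpha = 0.05. reject H0.

n_eff = 14, pos = 12, neg = 2, p = 0.012939, reject H0.


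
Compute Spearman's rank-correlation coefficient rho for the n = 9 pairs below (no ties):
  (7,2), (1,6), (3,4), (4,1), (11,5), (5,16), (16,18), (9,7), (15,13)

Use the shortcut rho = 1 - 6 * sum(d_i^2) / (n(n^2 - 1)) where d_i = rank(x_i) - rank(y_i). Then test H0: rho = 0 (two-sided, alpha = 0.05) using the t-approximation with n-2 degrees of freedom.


Step 1: Rank x and y separately (midranks; no ties here).
rank(x): 7->5, 1->1, 3->2, 4->3, 11->7, 5->4, 16->9, 9->6, 15->8
rank(y): 2->2, 6->5, 4->3, 1->1, 5->4, 16->8, 18->9, 7->6, 13->7
Step 2: d_i = R_x(i) - R_y(i); compute d_i^2.
  (5-2)^2=9, (1-5)^2=16, (2-3)^2=1, (3-1)^2=4, (7-4)^2=9, (4-8)^2=16, (9-9)^2=0, (6-6)^2=0, (8-7)^2=1
sum(d^2) = 56.
Step 3: rho = 1 - 6*56 / (9*(9^2 - 1)) = 1 - 336/720 = 0.533333.
Step 4: Under H0, t = rho * sqrt((n-2)/(1-rho^2)) = 1.6681 ~ t(7).
Step 5: Two-sided p-value from the t-distribution with 7 df = 0.139227.
Step 6: alpha = 0.05. fail to reject H0.

rho = 0.5333, p = 0.139227, fail to reject H0 at alpha = 0.05.


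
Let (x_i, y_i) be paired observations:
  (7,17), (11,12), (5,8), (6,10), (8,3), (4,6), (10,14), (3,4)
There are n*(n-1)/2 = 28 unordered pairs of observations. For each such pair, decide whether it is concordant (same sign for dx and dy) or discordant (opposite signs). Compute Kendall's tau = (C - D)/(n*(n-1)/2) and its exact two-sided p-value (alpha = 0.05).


Step 1: Enumerate the 28 unordered pairs (i,j) with i<j and classify each by sign(x_j-x_i) * sign(y_j-y_i).
  (1,2):dx=+4,dy=-5->D; (1,3):dx=-2,dy=-9->C; (1,4):dx=-1,dy=-7->C; (1,5):dx=+1,dy=-14->D
  (1,6):dx=-3,dy=-11->C; (1,7):dx=+3,dy=-3->D; (1,8):dx=-4,dy=-13->C; (2,3):dx=-6,dy=-4->C
  (2,4):dx=-5,dy=-2->C; (2,5):dx=-3,dy=-9->C; (2,6):dx=-7,dy=-6->C; (2,7):dx=-1,dy=+2->D
  (2,8):dx=-8,dy=-8->C; (3,4):dx=+1,dy=+2->C; (3,5):dx=+3,dy=-5->D; (3,6):dx=-1,dy=-2->C
  (3,7):dx=+5,dy=+6->C; (3,8):dx=-2,dy=-4->C; (4,5):dx=+2,dy=-7->D; (4,6):dx=-2,dy=-4->C
  (4,7):dx=+4,dy=+4->C; (4,8):dx=-3,dy=-6->C; (5,6):dx=-4,dy=+3->D; (5,7):dx=+2,dy=+11->C
  (5,8):dx=-5,dy=+1->D; (6,7):dx=+6,dy=+8->C; (6,8):dx=-1,dy=-2->C; (7,8):dx=-7,dy=-10->C
Step 2: C = 20, D = 8, total pairs = 28.
Step 3: tau = (C - D)/(n(n-1)/2) = (20 - 8)/28 = 0.428571.
Step 4: Exact two-sided p-value (enumerate n! = 40320 permutations of y under H0): p = 0.178869.
Step 5: alpha = 0.05. fail to reject H0.

tau_b = 0.4286 (C=20, D=8), p = 0.178869, fail to reject H0.


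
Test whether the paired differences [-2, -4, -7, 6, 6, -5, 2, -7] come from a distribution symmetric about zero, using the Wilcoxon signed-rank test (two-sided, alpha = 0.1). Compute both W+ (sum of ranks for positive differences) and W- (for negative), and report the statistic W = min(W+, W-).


Step 1: Drop any zero differences (none here) and take |d_i|.
|d| = [2, 4, 7, 6, 6, 5, 2, 7]
Step 2: Midrank |d_i| (ties get averaged ranks).
ranks: |2|->1.5, |4|->3, |7|->7.5, |6|->5.5, |6|->5.5, |5|->4, |2|->1.5, |7|->7.5
Step 3: Attach original signs; sum ranks with positive sign and with negative sign.
W+ = 5.5 + 5.5 + 1.5 = 12.5
W- = 1.5 + 3 + 7.5 + 4 + 7.5 = 23.5
(Check: W+ + W- = 36 should equal n(n+1)/2 = 36.)
Step 4: Test statistic W = min(W+, W-) = 12.5.
Step 5: Ties in |d|, so use the tie-corrected normal approximation.
        E[W] = n(n+1)/4 = 8*9/4 = 18.
        Tie groups: |d|=2 (t=2), |d|=6 (t=2), |d|=7 (t=2); sum(t^3 - t) = 18.
        Var[W] = n(n+1)(2n+1)/24 - sum(t^3-t)/48 = 1224/24 - 18/48 = 50.625.
        z = (W - E[W]) / sqrt(Var[W]) = (12.5 - 18) / 7.1151 = -0.7730.
        Two-sided p = 2*Phi(z) = 0.439522.
Step 6: alpha = 0.1. fail to reject H0.

W+ = 12.5, W- = 23.5, W = min = 12.5, p = 0.439522, fail to reject H0.


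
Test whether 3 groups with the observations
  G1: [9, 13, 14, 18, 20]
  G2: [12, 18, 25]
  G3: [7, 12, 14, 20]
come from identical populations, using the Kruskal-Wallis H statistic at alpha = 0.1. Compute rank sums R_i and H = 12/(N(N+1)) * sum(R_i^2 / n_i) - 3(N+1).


Step 1: Combine all N = 12 observations and assign midranks.
sorted (value, group, rank): (7,G3,1), (9,G1,2), (12,G2,3.5), (12,G3,3.5), (13,G1,5), (14,G1,6.5), (14,G3,6.5), (18,G1,8.5), (18,G2,8.5), (20,G1,10.5), (20,G3,10.5), (25,G2,12)
Step 2: Sum ranks within each group.
R_1 = 32.5 (n_1 = 5)
R_2 = 24 (n_2 = 3)
R_3 = 21.5 (n_3 = 4)
Step 3: H = 12/(N(N+1)) * sum(R_i^2/n_i) - 3(N+1)
     = 12/(12*13) * (32.5^2/5 + 24^2/3 + 21.5^2/4) - 3*13
     = 0.076923 * 518.812 - 39
     = 0.908654.
Step 4: Ties present; correction factor C = 1 - 24/(12^3 - 12) = 0.986014. Corrected H = 0.908654 / 0.986014 = 0.921543.
Step 5: Under H0, H ~ chi^2(2); p-value = 0.630797.
Step 6: alpha = 0.1. fail to reject H0.

H = 0.9215, df = 2, p = 0.630797, fail to reject H0.


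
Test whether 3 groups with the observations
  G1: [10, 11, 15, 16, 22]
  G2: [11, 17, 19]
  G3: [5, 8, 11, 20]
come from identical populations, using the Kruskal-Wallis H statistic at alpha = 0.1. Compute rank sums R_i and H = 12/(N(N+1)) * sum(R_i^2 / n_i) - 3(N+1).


Step 1: Combine all N = 12 observations and assign midranks.
sorted (value, group, rank): (5,G3,1), (8,G3,2), (10,G1,3), (11,G1,5), (11,G2,5), (11,G3,5), (15,G1,7), (16,G1,8), (17,G2,9), (19,G2,10), (20,G3,11), (22,G1,12)
Step 2: Sum ranks within each group.
R_1 = 35 (n_1 = 5)
R_2 = 24 (n_2 = 3)
R_3 = 19 (n_3 = 4)
Step 3: H = 12/(N(N+1)) * sum(R_i^2/n_i) - 3(N+1)
     = 12/(12*13) * (35^2/5 + 24^2/3 + 19^2/4) - 3*13
     = 0.076923 * 527.25 - 39
     = 1.557692.
Step 4: Ties present; correction factor C = 1 - 24/(12^3 - 12) = 0.986014. Corrected H = 1.557692 / 0.986014 = 1.579787.
Step 5: Under H0, H ~ chi^2(2); p-value = 0.453893.
Step 6: alpha = 0.1. fail to reject H0.

H = 1.5798, df = 2, p = 0.453893, fail to reject H0.


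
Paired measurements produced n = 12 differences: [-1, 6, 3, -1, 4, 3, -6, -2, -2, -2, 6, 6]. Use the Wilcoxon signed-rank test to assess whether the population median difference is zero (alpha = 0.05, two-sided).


Step 1: Drop any zero differences (none here) and take |d_i|.
|d| = [1, 6, 3, 1, 4, 3, 6, 2, 2, 2, 6, 6]
Step 2: Midrank |d_i| (ties get averaged ranks).
ranks: |1|->1.5, |6|->10.5, |3|->6.5, |1|->1.5, |4|->8, |3|->6.5, |6|->10.5, |2|->4, |2|->4, |2|->4, |6|->10.5, |6|->10.5
Step 3: Attach original signs; sum ranks with positive sign and with negative sign.
W+ = 10.5 + 6.5 + 8 + 6.5 + 10.5 + 10.5 = 52.5
W- = 1.5 + 1.5 + 10.5 + 4 + 4 + 4 = 25.5
(Check: W+ + W- = 78 should equal n(n+1)/2 = 78.)
Step 4: Test statistic W = min(W+, W-) = 25.5.
Step 5: Ties in |d|, so use the tie-corrected normal approximation.
        E[W] = n(n+1)/4 = 12*13/4 = 39.
        Tie groups: |d|=1 (t=2), |d|=2 (t=3), |d|=3 (t=2), |d|=6 (t=4); sum(t^3 - t) = 96.
        Var[W] = n(n+1)(2n+1)/24 - sum(t^3-t)/48 = 3900/24 - 96/48 = 160.5.
        z = (W - E[W]) / sqrt(Var[W]) = (25.5 - 39) / 12.6689 = -1.0656.
        Two-sided p = 2*Phi(z) = 0.286602.
Step 6: alpha = 0.05. fail to reject H0.

W+ = 52.5, W- = 25.5, W = min = 25.5, p = 0.286602, fail to reject H0.


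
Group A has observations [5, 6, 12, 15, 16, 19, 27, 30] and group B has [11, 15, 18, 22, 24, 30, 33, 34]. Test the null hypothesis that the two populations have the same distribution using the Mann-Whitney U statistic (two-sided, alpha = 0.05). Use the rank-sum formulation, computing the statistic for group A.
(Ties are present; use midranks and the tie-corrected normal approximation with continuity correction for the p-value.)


Step 1: Combine and sort all 16 observations; assign midranks.
sorted (value, group): (5,X), (6,X), (11,Y), (12,X), (15,X), (15,Y), (16,X), (18,Y), (19,X), (22,Y), (24,Y), (27,X), (30,X), (30,Y), (33,Y), (34,Y)
ranks: 5->1, 6->2, 11->3, 12->4, 15->5.5, 15->5.5, 16->7, 18->8, 19->9, 22->10, 24->11, 27->12, 30->13.5, 30->13.5, 33->15, 34->16
Step 2: Rank sum for X: R1 = 1 + 2 + 4 + 5.5 + 7 + 9 + 12 + 13.5 = 54.
Step 3: U_X = R1 - n1(n1+1)/2 = 54 - 8*9/2 = 54 - 36 = 18.
       U_Y = n1*n2 - U_X = 64 - 18 = 46.
Step 4: Ties are present, so use the tie-corrected normal approximation (with continuity correction) for the p-value.
Step 5: p-value = 0.155645; compare to alpha = 0.05. fail to reject H0.

U_X = 18, p = 0.155645, fail to reject H0 at alpha = 0.05.


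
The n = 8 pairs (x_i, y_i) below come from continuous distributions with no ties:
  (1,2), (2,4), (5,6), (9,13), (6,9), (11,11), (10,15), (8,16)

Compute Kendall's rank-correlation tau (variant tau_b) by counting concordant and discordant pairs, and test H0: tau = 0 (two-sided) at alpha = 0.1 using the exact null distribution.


Step 1: Enumerate the 28 unordered pairs (i,j) with i<j and classify each by sign(x_j-x_i) * sign(y_j-y_i).
  (1,2):dx=+1,dy=+2->C; (1,3):dx=+4,dy=+4->C; (1,4):dx=+8,dy=+11->C; (1,5):dx=+5,dy=+7->C
  (1,6):dx=+10,dy=+9->C; (1,7):dx=+9,dy=+13->C; (1,8):dx=+7,dy=+14->C; (2,3):dx=+3,dy=+2->C
  (2,4):dx=+7,dy=+9->C; (2,5):dx=+4,dy=+5->C; (2,6):dx=+9,dy=+7->C; (2,7):dx=+8,dy=+11->C
  (2,8):dx=+6,dy=+12->C; (3,4):dx=+4,dy=+7->C; (3,5):dx=+1,dy=+3->C; (3,6):dx=+6,dy=+5->C
  (3,7):dx=+5,dy=+9->C; (3,8):dx=+3,dy=+10->C; (4,5):dx=-3,dy=-4->C; (4,6):dx=+2,dy=-2->D
  (4,7):dx=+1,dy=+2->C; (4,8):dx=-1,dy=+3->D; (5,6):dx=+5,dy=+2->C; (5,7):dx=+4,dy=+6->C
  (5,8):dx=+2,dy=+7->C; (6,7):dx=-1,dy=+4->D; (6,8):dx=-3,dy=+5->D; (7,8):dx=-2,dy=+1->D
Step 2: C = 23, D = 5, total pairs = 28.
Step 3: tau = (C - D)/(n(n-1)/2) = (23 - 5)/28 = 0.642857.
Step 4: Exact two-sided p-value (enumerate n! = 40320 permutations of y under H0): p = 0.031151.
Step 5: alpha = 0.1. reject H0.

tau_b = 0.6429 (C=23, D=5), p = 0.031151, reject H0.


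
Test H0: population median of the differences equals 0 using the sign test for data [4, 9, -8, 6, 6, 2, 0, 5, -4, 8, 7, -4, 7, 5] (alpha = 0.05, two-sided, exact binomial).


Step 1: Discard zero differences. Original n = 14; n_eff = number of nonzero differences = 13.
Nonzero differences (with sign): +4, +9, -8, +6, +6, +2, +5, -4, +8, +7, -4, +7, +5
Step 2: Count signs: positive = 10, negative = 3.
Step 3: Under H0: P(positive) = 0.5, so the number of positives S ~ Bin(13, 0.5).
Step 4: Two-sided exact p-value = sum of Bin(13,0.5) probabilities at or below the observed probability = 0.092285.
Step 5: alpha = 0.05. fail to reject H0.

n_eff = 13, pos = 10, neg = 3, p = 0.092285, fail to reject H0.


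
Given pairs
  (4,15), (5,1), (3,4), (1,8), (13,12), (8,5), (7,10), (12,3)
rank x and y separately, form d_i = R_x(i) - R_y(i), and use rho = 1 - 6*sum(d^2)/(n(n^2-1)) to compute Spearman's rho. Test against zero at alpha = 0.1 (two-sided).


Step 1: Rank x and y separately (midranks; no ties here).
rank(x): 4->3, 5->4, 3->2, 1->1, 13->8, 8->6, 7->5, 12->7
rank(y): 15->8, 1->1, 4->3, 8->5, 12->7, 5->4, 10->6, 3->2
Step 2: d_i = R_x(i) - R_y(i); compute d_i^2.
  (3-8)^2=25, (4-1)^2=9, (2-3)^2=1, (1-5)^2=16, (8-7)^2=1, (6-4)^2=4, (5-6)^2=1, (7-2)^2=25
sum(d^2) = 82.
Step 3: rho = 1 - 6*82 / (8*(8^2 - 1)) = 1 - 492/504 = 0.023810.
Step 4: Under H0, t = rho * sqrt((n-2)/(1-rho^2)) = 0.0583 ~ t(6).
Step 5: Two-sided p-value from the t-distribution with 6 df = 0.955374.
Step 6: alpha = 0.1. fail to reject H0.

rho = 0.0238, p = 0.955374, fail to reject H0 at alpha = 0.1.


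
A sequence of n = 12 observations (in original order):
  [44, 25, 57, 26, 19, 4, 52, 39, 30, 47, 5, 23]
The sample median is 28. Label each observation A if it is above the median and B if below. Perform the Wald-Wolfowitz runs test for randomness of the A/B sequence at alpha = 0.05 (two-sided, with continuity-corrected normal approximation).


Step 1: Compute median = 28; label A = above, B = below.
Labels in order: ABABBBAAAABB  (n_A = 6, n_B = 6)
Step 2: Count runs R = 6.
Step 3: Under H0 (random ordering), E[R] = 2*n_A*n_B/(n_A+n_B) + 1 = 2*6*6/12 + 1 = 7.0000.
        Var[R] = 2*n_A*n_B*(2*n_A*n_B - n_A - n_B) / ((n_A+n_B)^2 * (n_A+n_B-1)) = 4320/1584 = 2.7273.
        SD[R] = 1.6514.
Step 4: Continuity-corrected z = (R + 0.5 - E[R]) / SD[R] = (6 + 0.5 - 7.0000) / 1.6514 = -0.3028.
Step 5: Two-sided p-value via normal approximation = 2*(1 - Phi(|z|)) = 0.762069.
Step 6: alpha = 0.05. fail to reject H0.

R = 6, z = -0.3028, p = 0.762069, fail to reject H0.


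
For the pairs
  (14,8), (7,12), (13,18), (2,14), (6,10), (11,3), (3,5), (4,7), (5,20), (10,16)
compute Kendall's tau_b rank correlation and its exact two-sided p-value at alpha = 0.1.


Step 1: Enumerate the 45 unordered pairs (i,j) with i<j and classify each by sign(x_j-x_i) * sign(y_j-y_i).
  (1,2):dx=-7,dy=+4->D; (1,3):dx=-1,dy=+10->D; (1,4):dx=-12,dy=+6->D; (1,5):dx=-8,dy=+2->D
  (1,6):dx=-3,dy=-5->C; (1,7):dx=-11,dy=-3->C; (1,8):dx=-10,dy=-1->C; (1,9):dx=-9,dy=+12->D
  (1,10):dx=-4,dy=+8->D; (2,3):dx=+6,dy=+6->C; (2,4):dx=-5,dy=+2->D; (2,5):dx=-1,dy=-2->C
  (2,6):dx=+4,dy=-9->D; (2,7):dx=-4,dy=-7->C; (2,8):dx=-3,dy=-5->C; (2,9):dx=-2,dy=+8->D
  (2,10):dx=+3,dy=+4->C; (3,4):dx=-11,dy=-4->C; (3,5):dx=-7,dy=-8->C; (3,6):dx=-2,dy=-15->C
  (3,7):dx=-10,dy=-13->C; (3,8):dx=-9,dy=-11->C; (3,9):dx=-8,dy=+2->D; (3,10):dx=-3,dy=-2->C
  (4,5):dx=+4,dy=-4->D; (4,6):dx=+9,dy=-11->D; (4,7):dx=+1,dy=-9->D; (4,8):dx=+2,dy=-7->D
  (4,9):dx=+3,dy=+6->C; (4,10):dx=+8,dy=+2->C; (5,6):dx=+5,dy=-7->D; (5,7):dx=-3,dy=-5->C
  (5,8):dx=-2,dy=-3->C; (5,9):dx=-1,dy=+10->D; (5,10):dx=+4,dy=+6->C; (6,7):dx=-8,dy=+2->D
  (6,8):dx=-7,dy=+4->D; (6,9):dx=-6,dy=+17->D; (6,10):dx=-1,dy=+13->D; (7,8):dx=+1,dy=+2->C
  (7,9):dx=+2,dy=+15->C; (7,10):dx=+7,dy=+11->C; (8,9):dx=+1,dy=+13->C; (8,10):dx=+6,dy=+9->C
  (9,10):dx=+5,dy=-4->D
Step 2: C = 24, D = 21, total pairs = 45.
Step 3: tau = (C - D)/(n(n-1)/2) = (24 - 21)/45 = 0.066667.
Step 4: Exact two-sided p-value (enumerate n! = 3628800 permutations of y under H0): p = 0.861801.
Step 5: alpha = 0.1. fail to reject H0.

tau_b = 0.0667 (C=24, D=21), p = 0.861801, fail to reject H0.


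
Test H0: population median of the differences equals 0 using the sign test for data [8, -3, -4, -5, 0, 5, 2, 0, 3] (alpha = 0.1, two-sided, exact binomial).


Step 1: Discard zero differences. Original n = 9; n_eff = number of nonzero differences = 7.
Nonzero differences (with sign): +8, -3, -4, -5, +5, +2, +3
Step 2: Count signs: positive = 4, negative = 3.
Step 3: Under H0: P(positive) = 0.5, so the number of positives S ~ Bin(7, 0.5).
Step 4: Two-sided exact p-value = sum of Bin(7,0.5) probabilities at or below the observed probability = 1.000000.
Step 5: alpha = 0.1. fail to reject H0.

n_eff = 7, pos = 4, neg = 3, p = 1.000000, fail to reject H0.


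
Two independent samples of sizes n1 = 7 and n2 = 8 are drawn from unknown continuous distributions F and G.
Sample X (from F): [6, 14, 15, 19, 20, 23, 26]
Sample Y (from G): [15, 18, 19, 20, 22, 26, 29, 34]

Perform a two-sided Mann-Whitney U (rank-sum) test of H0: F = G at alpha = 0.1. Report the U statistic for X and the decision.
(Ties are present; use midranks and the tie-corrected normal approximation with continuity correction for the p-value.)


Step 1: Combine and sort all 15 observations; assign midranks.
sorted (value, group): (6,X), (14,X), (15,X), (15,Y), (18,Y), (19,X), (19,Y), (20,X), (20,Y), (22,Y), (23,X), (26,X), (26,Y), (29,Y), (34,Y)
ranks: 6->1, 14->2, 15->3.5, 15->3.5, 18->5, 19->6.5, 19->6.5, 20->8.5, 20->8.5, 22->10, 23->11, 26->12.5, 26->12.5, 29->14, 34->15
Step 2: Rank sum for X: R1 = 1 + 2 + 3.5 + 6.5 + 8.5 + 11 + 12.5 = 45.
Step 3: U_X = R1 - n1(n1+1)/2 = 45 - 7*8/2 = 45 - 28 = 17.
       U_Y = n1*n2 - U_X = 56 - 17 = 39.
Step 4: Ties are present, so use the tie-corrected normal approximation (with continuity correction) for the p-value.
Step 5: p-value = 0.222654; compare to alpha = 0.1. fail to reject H0.

U_X = 17, p = 0.222654, fail to reject H0 at alpha = 0.1.


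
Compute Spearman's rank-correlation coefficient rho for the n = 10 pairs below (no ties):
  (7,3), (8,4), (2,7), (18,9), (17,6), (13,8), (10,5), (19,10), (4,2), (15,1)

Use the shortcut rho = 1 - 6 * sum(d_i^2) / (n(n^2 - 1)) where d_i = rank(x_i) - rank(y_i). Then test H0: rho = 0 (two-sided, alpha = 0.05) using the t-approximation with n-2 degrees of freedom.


Step 1: Rank x and y separately (midranks; no ties here).
rank(x): 7->3, 8->4, 2->1, 18->9, 17->8, 13->6, 10->5, 19->10, 4->2, 15->7
rank(y): 3->3, 4->4, 7->7, 9->9, 6->6, 8->8, 5->5, 10->10, 2->2, 1->1
Step 2: d_i = R_x(i) - R_y(i); compute d_i^2.
  (3-3)^2=0, (4-4)^2=0, (1-7)^2=36, (9-9)^2=0, (8-6)^2=4, (6-8)^2=4, (5-5)^2=0, (10-10)^2=0, (2-2)^2=0, (7-1)^2=36
sum(d^2) = 80.
Step 3: rho = 1 - 6*80 / (10*(10^2 - 1)) = 1 - 480/990 = 0.515152.
Step 4: Under H0, t = rho * sqrt((n-2)/(1-rho^2)) = 1.7000 ~ t(8).
Step 5: Two-sided p-value from the t-distribution with 8 df = 0.127553.
Step 6: alpha = 0.05. fail to reject H0.

rho = 0.5152, p = 0.127553, fail to reject H0 at alpha = 0.05.


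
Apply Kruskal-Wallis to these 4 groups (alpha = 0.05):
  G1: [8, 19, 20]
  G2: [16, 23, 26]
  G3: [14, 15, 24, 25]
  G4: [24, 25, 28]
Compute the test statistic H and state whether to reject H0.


Step 1: Combine all N = 13 observations and assign midranks.
sorted (value, group, rank): (8,G1,1), (14,G3,2), (15,G3,3), (16,G2,4), (19,G1,5), (20,G1,6), (23,G2,7), (24,G3,8.5), (24,G4,8.5), (25,G3,10.5), (25,G4,10.5), (26,G2,12), (28,G4,13)
Step 2: Sum ranks within each group.
R_1 = 12 (n_1 = 3)
R_2 = 23 (n_2 = 3)
R_3 = 24 (n_3 = 4)
R_4 = 32 (n_4 = 3)
Step 3: H = 12/(N(N+1)) * sum(R_i^2/n_i) - 3(N+1)
     = 12/(13*14) * (12^2/3 + 23^2/3 + 24^2/4 + 32^2/3) - 3*14
     = 0.065934 * 709.667 - 42
     = 4.791209.
Step 4: Ties present; correction factor C = 1 - 12/(13^3 - 13) = 0.994505. Corrected H = 4.791209 / 0.994505 = 4.817680.
Step 5: Under H0, H ~ chi^2(3); p-value = 0.185645.
Step 6: alpha = 0.05. fail to reject H0.

H = 4.8177, df = 3, p = 0.185645, fail to reject H0.


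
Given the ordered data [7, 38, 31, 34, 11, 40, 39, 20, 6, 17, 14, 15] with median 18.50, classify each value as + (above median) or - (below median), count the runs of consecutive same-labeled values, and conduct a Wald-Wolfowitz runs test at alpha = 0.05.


Step 1: Compute median = 18.50; label A = above, B = below.
Labels in order: BAAABAAABBBB  (n_A = 6, n_B = 6)
Step 2: Count runs R = 5.
Step 3: Under H0 (random ordering), E[R] = 2*n_A*n_B/(n_A+n_B) + 1 = 2*6*6/12 + 1 = 7.0000.
        Var[R] = 2*n_A*n_B*(2*n_A*n_B - n_A - n_B) / ((n_A+n_B)^2 * (n_A+n_B-1)) = 4320/1584 = 2.7273.
        SD[R] = 1.6514.
Step 4: Continuity-corrected z = (R + 0.5 - E[R]) / SD[R] = (5 + 0.5 - 7.0000) / 1.6514 = -0.9083.
Step 5: Two-sided p-value via normal approximation = 2*(1 - Phi(|z|)) = 0.363722.
Step 6: alpha = 0.05. fail to reject H0.

R = 5, z = -0.9083, p = 0.363722, fail to reject H0.


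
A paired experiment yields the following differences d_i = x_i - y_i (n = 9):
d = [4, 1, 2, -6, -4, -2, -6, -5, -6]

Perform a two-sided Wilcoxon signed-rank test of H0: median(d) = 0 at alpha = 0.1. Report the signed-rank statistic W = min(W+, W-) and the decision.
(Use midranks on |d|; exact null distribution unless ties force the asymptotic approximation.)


Step 1: Drop any zero differences (none here) and take |d_i|.
|d| = [4, 1, 2, 6, 4, 2, 6, 5, 6]
Step 2: Midrank |d_i| (ties get averaged ranks).
ranks: |4|->4.5, |1|->1, |2|->2.5, |6|->8, |4|->4.5, |2|->2.5, |6|->8, |5|->6, |6|->8
Step 3: Attach original signs; sum ranks with positive sign and with negative sign.
W+ = 4.5 + 1 + 2.5 = 8
W- = 8 + 4.5 + 2.5 + 8 + 6 + 8 = 37
(Check: W+ + W- = 45 should equal n(n+1)/2 = 45.)
Step 4: Test statistic W = min(W+, W-) = 8.
Step 5: Ties in |d|, so use the tie-corrected normal approximation.
        E[W] = n(n+1)/4 = 9*10/4 = 22.5.
        Tie groups: |d|=2 (t=2), |d|=4 (t=2), |d|=6 (t=3); sum(t^3 - t) = 36.
        Var[W] = n(n+1)(2n+1)/24 - sum(t^3-t)/48 = 1710/24 - 36/48 = 70.5.
        z = (W - E[W]) / sqrt(Var[W]) = (8 - 22.5) / 8.3964 = -1.7269.
        Two-sided p = 2*Phi(z) = 0.084181.
Step 6: alpha = 0.1. reject H0.

W+ = 8, W- = 37, W = min = 8, p = 0.084181, reject H0.


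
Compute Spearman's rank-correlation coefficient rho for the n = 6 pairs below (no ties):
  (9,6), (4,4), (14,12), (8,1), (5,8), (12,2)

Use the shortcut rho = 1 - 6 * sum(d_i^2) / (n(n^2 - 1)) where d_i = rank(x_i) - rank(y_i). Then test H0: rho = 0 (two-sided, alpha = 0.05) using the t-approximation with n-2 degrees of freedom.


Step 1: Rank x and y separately (midranks; no ties here).
rank(x): 9->4, 4->1, 14->6, 8->3, 5->2, 12->5
rank(y): 6->4, 4->3, 12->6, 1->1, 8->5, 2->2
Step 2: d_i = R_x(i) - R_y(i); compute d_i^2.
  (4-4)^2=0, (1-3)^2=4, (6-6)^2=0, (3-1)^2=4, (2-5)^2=9, (5-2)^2=9
sum(d^2) = 26.
Step 3: rho = 1 - 6*26 / (6*(6^2 - 1)) = 1 - 156/210 = 0.257143.
Step 4: Under H0, t = rho * sqrt((n-2)/(1-rho^2)) = 0.5322 ~ t(4).
Step 5: Two-sided p-value from the t-distribution with 4 df = 0.622787.
Step 6: alpha = 0.05. fail to reject H0.

rho = 0.2571, p = 0.622787, fail to reject H0 at alpha = 0.05.


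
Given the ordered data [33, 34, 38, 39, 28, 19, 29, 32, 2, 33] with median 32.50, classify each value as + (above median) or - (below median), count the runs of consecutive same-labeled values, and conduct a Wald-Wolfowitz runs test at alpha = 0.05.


Step 1: Compute median = 32.50; label A = above, B = below.
Labels in order: AAAABBBBBA  (n_A = 5, n_B = 5)
Step 2: Count runs R = 3.
Step 3: Under H0 (random ordering), E[R] = 2*n_A*n_B/(n_A+n_B) + 1 = 2*5*5/10 + 1 = 6.0000.
        Var[R] = 2*n_A*n_B*(2*n_A*n_B - n_A - n_B) / ((n_A+n_B)^2 * (n_A+n_B-1)) = 2000/900 = 2.2222.
        SD[R] = 1.4907.
Step 4: Continuity-corrected z = (R + 0.5 - E[R]) / SD[R] = (3 + 0.5 - 6.0000) / 1.4907 = -1.6771.
Step 5: Two-sided p-value via normal approximation = 2*(1 - Phi(|z|)) = 0.093533.
Step 6: alpha = 0.05. fail to reject H0.

R = 3, z = -1.6771, p = 0.093533, fail to reject H0.
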